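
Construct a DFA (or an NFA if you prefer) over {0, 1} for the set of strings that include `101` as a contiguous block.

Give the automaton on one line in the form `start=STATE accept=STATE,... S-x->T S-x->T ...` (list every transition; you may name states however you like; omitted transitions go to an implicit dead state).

States q0..q2 record the length of the longest prefix of `101` that matches the current input suffix. Reaching q3 means `101` has been seen, and we stay there forever. Accept from q3.
4 states suffice.
        0   1  
>  q0   q0  q1 
   q1   q2  q1 
   q2   q0  q3 
 * q3   q3  q3 
(> = start, * = accepting)

start=q0 accept=q3 q0-0->q0 q0-1->q1 q1-0->q2 q1-1->q1 q2-0->q0 q2-1->q3 q3-0->q3 q3-1->q3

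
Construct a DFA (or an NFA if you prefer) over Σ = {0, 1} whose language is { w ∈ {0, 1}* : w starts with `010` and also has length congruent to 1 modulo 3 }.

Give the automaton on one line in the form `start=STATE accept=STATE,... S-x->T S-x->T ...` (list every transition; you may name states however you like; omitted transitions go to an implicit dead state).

Build one automaton per condition and run them in lockstep. The first has 5 states tracking whether the input so far still matches the prefix `010`; the second has 3 states tracking the input length modulo 3. A product state is a pair (one from each), accepting exactly when both do.
With 9 states:
       0  1 
>  A   B  C 
   B   D  E 
   C   D  D 
   D   F  F 
   E   G  F 
   F   C  C 
   G   H  H 
 * H   I  I 
   I   G  G 
(> = start, * = accepting)

start=A accept=H A-0->B A-1->C B-0->D B-1->E C-0->D C-1->D D-0->F D-1->F E-0->G E-1->F F-0->C F-1->C G-0->H G-1->H H-0->I H-1->I I-0->G I-1->G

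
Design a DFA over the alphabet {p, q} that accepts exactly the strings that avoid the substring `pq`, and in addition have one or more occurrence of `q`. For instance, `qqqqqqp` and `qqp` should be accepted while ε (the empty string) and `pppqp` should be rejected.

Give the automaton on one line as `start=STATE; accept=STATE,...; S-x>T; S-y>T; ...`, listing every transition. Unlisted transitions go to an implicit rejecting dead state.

start=S0; accept=S2,S3; S0-p>S1; S0-q>S2; S1-p>S1; S1-q>S1; S2-p>S3; S2-q>S2; S3-p>S3; S3-q>S1

Handle the two conditions separately and then intersect. The first has 3 states tracking partial matches of the forbidden pattern `pq`; the second has 3 states tracking the count of `q`s, saturating at 2. A product state is a pair (one from each), accepting exactly when both do. Equivalent product states are then merged.
        p   q  
>  S0   S1  S2 
   S1   S1  S1 
 * S2   S3  S2 
 * S3   S3  S1 
(> = start, * = accepting)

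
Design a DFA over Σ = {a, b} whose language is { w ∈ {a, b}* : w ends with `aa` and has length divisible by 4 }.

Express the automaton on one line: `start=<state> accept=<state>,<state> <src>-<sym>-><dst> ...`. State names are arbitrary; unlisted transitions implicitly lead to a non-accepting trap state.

Build one automaton per condition and run them in lockstep. One (3 states) tracks how much of the suffix `aa` has currently been matched; the other (4 states) tracks the input length modulo 4. Each combined state is a pair, one component from each; accept when both components accept.
A 12-state machine:
          a    b  
>  s0     s1   s2 
   s1     s3   s4 
   s2     s5   s4 
   s3     s6   s7 
   s4     s8   s7 
   s5     s6   s7 
   s6     s9   s0 
   s7    s10   s0 
   s8     s9   s0 
 * s9    s11   s2 
   s10   s11   s2 
   s11    s3   s4 
(> = start, * = accepting)

start=s0 accept=s9 s0-a->s1 s0-b->s2 s1-a->s3 s1-b->s4 s2-a->s5 s2-b->s4 s3-a->s6 s3-b->s7 s4-a->s8 s4-b->s7 s5-a->s6 s5-b->s7 s6-a->s9 s6-b->s0 s7-a->s10 s7-b->s0 s8-a->s9 s8-b->s0 s9-a->s11 s9-b->s2 s10-a->s11 s10-b->s2 s11-a->s3 s11-b->s4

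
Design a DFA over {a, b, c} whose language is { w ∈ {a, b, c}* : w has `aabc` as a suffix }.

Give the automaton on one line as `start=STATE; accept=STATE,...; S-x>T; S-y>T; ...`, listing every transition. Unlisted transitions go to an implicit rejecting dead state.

start=s0; accept=s4; s0-a>s1; s0-b>s0; s0-c>s0; s1-a>s2; s1-b>s0; s1-c>s0; s2-a>s2; s2-b>s3; s2-c>s0; s3-a>s1; s3-b>s0; s3-c>s4; s4-a>s1; s4-b>s0; s4-c>s0

Remember how much of `aabc` the current input suffix matches. State s0 means no match yet; s1 means the last symbol is `a`; s2 means the last 2 symbols are `aa`; s3 means the last 3 symbols are `aab`; s4 means the last 4 symbols are `aabc`. Only s4 accepts. On a mismatch, fall back to the longest proper suffix that is still a prefix of `aabc`.
With 5 states:
        a   b   c  
>  s0   s1  s0  s0 
   s1   s2  s0  s0 
   s2   s2  s3  s0 
   s3   s1  s0  s4 
 * s4   s1  s0  s0 
(> = start, * = accepting)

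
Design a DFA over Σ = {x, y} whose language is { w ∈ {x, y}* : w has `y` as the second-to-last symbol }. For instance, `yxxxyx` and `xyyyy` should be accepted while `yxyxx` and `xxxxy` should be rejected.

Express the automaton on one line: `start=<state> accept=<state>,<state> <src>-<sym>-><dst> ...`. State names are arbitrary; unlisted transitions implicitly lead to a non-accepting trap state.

start=q0 accept=q5,q6 q0-x->q1 q0-y->q2 q1-x->q3 q1-y->q4 q2-x->q5 q2-y->q6 q3-x->q3 q3-y->q4 q4-x->q5 q4-y->q6 q5-x->q3 q5-y->q4 q6-x->q5 q6-y->q6

A DFA must remember the last 2 symbols (since which symbol is second-to-last isn't known until the input ends). Use one state per possible window of the last ≤2 symbols; accept from those whose window starts with `y`.
With 7 states:
        x   y  
>  q0   q1  q2 
   q1   q3  q4 
   q2   q5  q6 
   q3   q3  q4 
   q4   q5  q6 
 * q5   q3  q4 
 * q6   q5  q6 
(> = start, * = accepting)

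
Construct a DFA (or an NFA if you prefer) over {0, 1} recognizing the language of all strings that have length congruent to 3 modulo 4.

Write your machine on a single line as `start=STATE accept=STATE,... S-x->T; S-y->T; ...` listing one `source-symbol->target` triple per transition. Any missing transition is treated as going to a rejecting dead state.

start=S0; accept=S3; S0-0->S1; S0-1->S1; S1-0->S2; S1-1->S2; S2-0->S3; S2-1->S3; S3-0->S0; S3-1->S0

Count input length modulo 4: every symbol advances one step around the cycle S0 → S1 → S2 → S3 → S0. Accept at S3.
A 4-state machine:
        0   1  
>  S0   S1  S1 
   S1   S2  S2 
   S2   S3  S3 
 * S3   S0  S0 
(> = start, * = accepting)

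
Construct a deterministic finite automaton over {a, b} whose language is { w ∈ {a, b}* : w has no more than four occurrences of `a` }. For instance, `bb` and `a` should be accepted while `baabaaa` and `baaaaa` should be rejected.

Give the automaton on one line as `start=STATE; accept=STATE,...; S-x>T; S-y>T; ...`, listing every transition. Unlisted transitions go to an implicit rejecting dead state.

Count `a`s, saturating at 5: states q0 through q4 mean 0 through 4 `a`s seen; q5 means more than 4. Each `a` increments (capped at q5); other symbols loop. Accept from {q0, q1, q2, q3, q4}.
With 6 states:
        a   b  
>* q0   q1  q0 
 * q1   q2  q1 
 * q2   q3  q2 
 * q3   q4  q3 
 * q4   q5  q4 
   q5   q5  q5 
(> = start, * = accepting)

start=q0; accept=q0,q1,q2,q3,q4; q0-a>q1; q0-b>q0; q1-a>q2; q1-b>q1; q2-a>q3; q2-b>q2; q3-a>q4; q3-b>q3; q4-a>q5; q4-b>q4; q5-a>q5; q5-b>q5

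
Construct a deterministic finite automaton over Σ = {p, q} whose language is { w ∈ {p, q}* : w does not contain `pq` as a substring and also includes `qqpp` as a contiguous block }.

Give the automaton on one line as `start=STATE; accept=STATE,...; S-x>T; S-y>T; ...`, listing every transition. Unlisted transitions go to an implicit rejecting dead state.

Run two small machines in parallel and take their product. The first has 3 states tracking partial matches of the forbidden pattern `pq`; the second has 5 states tracking whether and how much of `qqpp` has been seen. A product state is a pair (one from each), accepting exactly when both do.
          p    q  
>  S0     S1   S2 
   S1     S1   S3 
   S2     S1   S4 
   S3     S5   S6 
   S4     S7   S4 
   S5     S5   S3 
   S6     S8   S6 
   S7     S9   S3 
   S8    S10   S3 
 * S9     S9  S10 
   S10   S10  S10 
(> = start, * = accepting)

start=S0; accept=S9; S0-p>S1; S0-q>S2; S1-p>S1; S1-q>S3; S2-p>S1; S2-q>S4; S3-p>S5; S3-q>S6; S4-p>S7; S4-q>S4; S5-p>S5; S5-q>S3; S6-p>S8; S6-q>S6; S7-p>S9; S7-q>S3; S8-p>S10; S8-q>S3; S9-p>S9; S9-q>S10; S10-p>S10; S10-q>S10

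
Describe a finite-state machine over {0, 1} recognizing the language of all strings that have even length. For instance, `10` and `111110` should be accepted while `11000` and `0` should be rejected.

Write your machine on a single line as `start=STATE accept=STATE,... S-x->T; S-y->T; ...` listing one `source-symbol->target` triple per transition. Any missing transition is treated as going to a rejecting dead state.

Only the length mod 2 matters, so use a 2-cycle: from any state, every input symbol moves to the next state, wrapping q1 back to q0. Mark q0 accepting.
        0   1  
>* q0   q1  q1 
   q1   q0  q0 
(> = start, * = accepting)

start=q0; accept=q0; q0-0->q1; q0-1->q1; q1-0->q0; q1-1->q0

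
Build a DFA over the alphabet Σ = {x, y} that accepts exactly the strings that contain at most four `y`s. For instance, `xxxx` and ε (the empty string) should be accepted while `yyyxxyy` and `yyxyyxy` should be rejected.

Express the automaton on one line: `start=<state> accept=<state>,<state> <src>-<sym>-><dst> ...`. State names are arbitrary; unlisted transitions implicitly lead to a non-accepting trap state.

Only the number of `y`s matters, and only up to 5. Make a chain q0 → q1 → q2 → q3 → q4 → q5 advanced by each `y` (with q5 absorbing); every other symbol self-loops. The accepting set is {q0, q1, q2, q3, q4}.
6 states suffice.
        x   y  
>* q0   q0  q1 
 * q1   q1  q2 
 * q2   q2  q3 
 * q3   q3  q4 
 * q4   q4  q5 
   q5   q5  q5 
(> = start, * = accepting)

start=q0 accept=q0,q1,q2,q3,q4 q0-x->q0 q0-y->q1 q1-x->q1 q1-y->q2 q2-x->q2 q2-y->q3 q3-x->q3 q3-y->q4 q4-x->q4 q4-y->q5 q5-x->q5 q5-y->q5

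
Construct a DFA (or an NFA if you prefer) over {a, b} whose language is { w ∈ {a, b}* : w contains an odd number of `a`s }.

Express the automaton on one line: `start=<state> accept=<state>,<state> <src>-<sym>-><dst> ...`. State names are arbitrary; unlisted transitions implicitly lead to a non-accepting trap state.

The only thing that matters is how many `a`s have appeared, reduced mod 2. Use one state per residue: q0 for 0, …, q1 for 1. Reading `a` moves to the next residue; anything else stays put. q1 is accepting.
With 2 states:
        a   b  
>  q0   q1  q0 
 * q1   q0  q1 
(> = start, * = accepting)

start=q0 accept=q1 q0-a->q1 q0-b->q0 q1-a->q0 q1-b->q1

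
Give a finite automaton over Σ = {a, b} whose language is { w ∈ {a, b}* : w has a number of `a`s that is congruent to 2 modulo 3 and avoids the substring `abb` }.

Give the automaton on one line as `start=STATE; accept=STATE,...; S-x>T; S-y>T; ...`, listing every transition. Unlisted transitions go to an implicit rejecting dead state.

start=q0; accept=q2,q5; q0-a>q1; q0-b>q0; q1-a>q2; q1-b>q3; q2-a>q4; q2-b>q5; q3-a>q2; q3-b>q6; q4-a>q1; q4-b>q7; q5-a>q4; q5-b>q8; q6-a>q8; q6-b>q6; q7-a>q1; q7-b>q9; q8-a>q9; q8-b>q8; q9-a>q6; q9-b>q9

Build one automaton per condition and run them in lockstep. The first has 3 states tracking the count of `a`s modulo 3; the second has 4 states tracking partial matches of the forbidden pattern `abb`. A product state is a pair (one from each), accepting exactly when both do.
With 10 states:
        a   b  
>  q0   q1  q0 
   q1   q2  q3 
 * q2   q4  q5 
   q3   q2  q6 
   q4   q1  q7 
 * q5   q4  q8 
   q6   q8  q6 
   q7   q1  q9 
   q8   q9  q8 
   q9   q6  q9 
(> = start, * = accepting)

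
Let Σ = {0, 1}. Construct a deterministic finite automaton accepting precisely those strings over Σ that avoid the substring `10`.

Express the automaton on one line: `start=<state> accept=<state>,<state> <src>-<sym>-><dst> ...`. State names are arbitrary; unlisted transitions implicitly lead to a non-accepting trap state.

start=q0 accept=q0,q1 q0-0->q0 q0-1->q1 q1-0->q2 q1-1->q1 q2-0->q2 q2-1->q2

Track partial matches of the forbidden pattern `10`. State q2 is a dead state reached once `10` has occurred; every other state accepts. q0 means no part of `10` is currently matched.
3 states suffice.
        0   1  
>* q0   q0  q1 
 * q1   q2  q1 
   q2   q2  q2 
(> = start, * = accepting)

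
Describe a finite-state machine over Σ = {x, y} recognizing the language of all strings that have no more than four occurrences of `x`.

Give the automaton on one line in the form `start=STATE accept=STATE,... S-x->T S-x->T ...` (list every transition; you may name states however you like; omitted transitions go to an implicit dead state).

Only the number of `x`s matters, and only up to 5. Make a chain q0 → q1 → q2 → q3 → q4 → q5 advanced by each `x` (with q5 absorbing); every other symbol self-loops. The accepting set is {q0, q1, q2, q3, q4}.
6 states suffice.
        x   y  
>* q0   q1  q0 
 * q1   q2  q1 
 * q2   q3  q2 
 * q3   q4  q3 
 * q4   q5  q4 
   q5   q5  q5 
(> = start, * = accepting)

start=q0 accept=q0,q1,q2,q3,q4 q0-x->q1 q0-y->q0 q1-x->q2 q1-y->q1 q2-x->q3 q2-y->q2 q3-x->q4 q3-y->q3 q4-x->q5 q4-y->q4 q5-x->q5 q5-y->q5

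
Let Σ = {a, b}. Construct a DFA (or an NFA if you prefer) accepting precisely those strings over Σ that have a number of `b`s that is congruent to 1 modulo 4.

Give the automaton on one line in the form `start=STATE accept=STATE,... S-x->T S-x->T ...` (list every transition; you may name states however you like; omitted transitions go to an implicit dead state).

start=q0 accept=q1 q0-a->q0 q0-b->q1 q1-a->q1 q1-b->q2 q2-a->q2 q2-b->q3 q3-a->q3 q3-b->q0

Keep the running count of `b`s modulo 4: each `b` advances along the cycle q0 → q1 → q2 → q3 → q0 while other symbols loop. Accept at q1.
4 states suffice.
        a   b  
>  q0   q0  q1 
 * q1   q1  q2 
   q2   q2  q3 
   q3   q3  q0 
(> = start, * = accepting)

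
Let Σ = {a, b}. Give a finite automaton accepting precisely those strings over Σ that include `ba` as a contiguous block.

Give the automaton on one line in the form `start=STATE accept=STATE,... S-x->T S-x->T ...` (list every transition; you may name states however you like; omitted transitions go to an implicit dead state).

start=q0 accept=q2 q0-a->q0 q0-b->q1 q1-a->q2 q1-b->q1 q2-a->q2 q2-b->q2

Track how much of `ba` has been matched so far: state q0 is no progress, q2 is the absorbing accept state reached once `ba` has occurred. Intermediate states record partial matches; on a mismatch, fall back to the longest reusable overlap.
A 3-state machine:
        a   b  
>  q0   q0  q1 
   q1   q2  q1 
 * q2   q2  q2 
(> = start, * = accepting)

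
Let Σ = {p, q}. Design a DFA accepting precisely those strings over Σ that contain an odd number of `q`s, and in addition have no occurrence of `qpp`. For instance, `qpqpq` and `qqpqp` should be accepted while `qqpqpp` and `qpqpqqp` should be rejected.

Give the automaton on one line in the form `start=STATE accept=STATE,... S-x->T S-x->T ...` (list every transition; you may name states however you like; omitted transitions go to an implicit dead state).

Handle the two conditions separately and then intersect. One (2 states) tracks the count of `q`s modulo 2; the other (4 states) tracks partial matches of the forbidden pattern `qpp`. Each combined state is a pair, one component from each; accept when both components accept.
With 7 states:
        p   q  
>  s0   s0  s1 
 * s1   s2  s3 
 * s2   s4  s3 
   s3   s5  s1 
   s4   s4  s6 
   s5   s6  s1 
   s6   s6  s4 
(> = start, * = accepting)

start=s0 accept=s1,s2 s0-p->s0 s0-q->s1 s1-p->s2 s1-q->s3 s2-p->s4 s2-q->s3 s3-p->s5 s3-q->s1 s4-p->s4 s4-q->s6 s5-p->s6 s5-q->s1 s6-p->s6 s6-q->s4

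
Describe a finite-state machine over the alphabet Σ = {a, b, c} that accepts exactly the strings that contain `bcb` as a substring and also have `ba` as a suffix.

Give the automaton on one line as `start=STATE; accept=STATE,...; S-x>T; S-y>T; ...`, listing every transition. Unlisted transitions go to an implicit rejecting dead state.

start=q0; accept=q4; q0-a>q0; q0-b>q1; q0-c>q0; q1-a>q0; q1-b>q1; q1-c>q2; q2-a>q0; q2-b>q3; q2-c>q0; q3-a>q4; q3-b>q3; q3-c>q5; q4-a>q5; q4-b>q3; q4-c>q5; q5-a>q5; q5-b>q3; q5-c>q5

Handle the two conditions separately and then intersect. The first has 4 states tracking whether and how much of `bcb` has been seen; the second has 3 states tracking how much of the suffix `ba` has currently been matched. A product state is a pair (one from each), accepting exactly when both do. Equivalent product states are then merged.
With 6 states:
        a   b   c  
>  q0   q0  q1  q0 
   q1   q0  q1  q2 
   q2   q0  q3  q0 
   q3   q4  q3  q5 
 * q4   q5  q3  q5 
   q5   q5  q3  q5 
(> = start, * = accepting)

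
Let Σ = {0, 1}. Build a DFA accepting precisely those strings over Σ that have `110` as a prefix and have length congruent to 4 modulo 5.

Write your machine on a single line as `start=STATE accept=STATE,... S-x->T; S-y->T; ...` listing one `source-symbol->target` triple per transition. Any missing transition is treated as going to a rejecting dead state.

Handle the two conditions separately and then intersect. The first has 5 states tracking whether the input so far still matches the prefix `110`; the second has 5 states tracking the input length modulo 5. A product state is a pair (one from each), accepting exactly when both do. Minimizing collapses redundant product states.
A 9-state machine:
        0   1  
>  S0   S1  S2 
   S1   S1  S1 
   S2   S1  S3 
   S3   S4  S1 
   S4   S5  S5 
 * S5   S6  S6 
   S6   S7  S7 
   S7   S8  S8 
   S8   S4  S4 
(> = start, * = accepting)

start=S0; accept=S5; S0-0->S1; S0-1->S2; S1-0->S1; S1-1->S1; S2-0->S1; S2-1->S3; S3-0->S4; S3-1->S1; S4-0->S5; S4-1->S5; S5-0->S6; S5-1->S6; S6-0->S7; S6-1->S7; S7-0->S8; S7-1->S8; S8-0->S4; S8-1->S4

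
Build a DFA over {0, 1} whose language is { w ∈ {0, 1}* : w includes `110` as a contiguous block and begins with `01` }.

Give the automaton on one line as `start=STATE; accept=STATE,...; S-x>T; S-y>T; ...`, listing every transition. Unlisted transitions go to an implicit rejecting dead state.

start=q0; accept=q6; q0-0>q1; q0-1>q2; q1-0>q2; q1-1>q3; q2-0>q2; q2-1>q2; q3-0>q4; q3-1>q5; q4-0>q4; q4-1>q3; q5-0>q6; q5-1>q5; q6-0>q6; q6-1>q6

Build one automaton per condition and run them in lockstep. One (4 states) tracks whether and how much of `110` has been seen; the other (4 states) tracks whether the input so far still matches the prefix `01`. Each combined state is a pair, one component from each; accept when both components accept. After merging equivalent states the machine shrinks.
7 states suffice.
        0   1  
>  q0   q1  q2 
   q1   q2  q3 
   q2   q2  q2 
   q3   q4  q5 
   q4   q4  q3 
   q5   q6  q5 
 * q6   q6  q6 
(> = start, * = accepting)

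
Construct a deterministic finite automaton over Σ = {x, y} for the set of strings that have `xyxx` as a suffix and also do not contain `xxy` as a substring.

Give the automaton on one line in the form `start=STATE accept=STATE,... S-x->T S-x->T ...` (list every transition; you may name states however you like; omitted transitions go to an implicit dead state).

Build one automaton per condition and run them in lockstep. The first has 5 states tracking how much of the suffix `xyxx` has currently been matched; the second has 4 states tracking partial matches of the forbidden pattern `xxy`. A product state is a pair (one from each), accepting exactly when both do.
With 11 states:
          x    y  
>  q0     q1   q0 
   q1     q2   q3 
   q2     q2   q4 
   q3     q5   q0 
   q4     q6   q7 
   q5     q8   q3 
   q6     q9   q4 
   q7    q10   q7 
 * q8     q2   q4 
   q9    q10   q4 
   q10   q10   q4 
(> = start, * = accepting)

start=q0 accept=q8 q0-x->q1 q0-y->q0 q1-x->q2 q1-y->q3 q2-x->q2 q2-y->q4 q3-x->q5 q3-y->q0 q4-x->q6 q4-y->q7 q5-x->q8 q5-y->q3 q6-x->q9 q6-y->q4 q7-x->q10 q7-y->q7 q8-x->q2 q8-y->q4 q9-x->q10 q9-y->q4 q10-x->q10 q10-y->q4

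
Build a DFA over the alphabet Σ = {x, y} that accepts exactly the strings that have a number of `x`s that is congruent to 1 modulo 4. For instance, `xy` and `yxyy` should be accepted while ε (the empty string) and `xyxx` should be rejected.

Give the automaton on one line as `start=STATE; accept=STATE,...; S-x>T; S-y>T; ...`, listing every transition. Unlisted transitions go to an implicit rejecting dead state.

The only thing that matters is how many `x`s have appeared, reduced mod 4. Use one state per residue: s0 for 0, …, s3 for 3. Reading `x` moves to the next residue; anything else stays put. s1 is accepting.
        x   y  
>  s0   s1  s0 
 * s1   s2  s1 
   s2   s3  s2 
   s3   s0  s3 
(> = start, * = accepting)

start=s0; accept=s1; s0-x>s1; s0-y>s0; s1-x>s2; s1-y>s1; s2-x>s3; s2-y>s2; s3-x>s0; s3-y>s3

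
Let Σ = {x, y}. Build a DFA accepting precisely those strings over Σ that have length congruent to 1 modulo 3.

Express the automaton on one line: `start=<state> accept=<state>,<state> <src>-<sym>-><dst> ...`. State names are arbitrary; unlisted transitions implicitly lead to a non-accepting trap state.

start=A accept=B A-x->B A-y->B B-x->C B-y->C C-x->A C-y->A

Only the length mod 3 matters, so use a 3-cycle: from any state, every input symbol moves to the next state, wrapping C back to A. Mark B accepting.
3 states suffice.
       x  y 
>  A   B  B 
 * B   C  C 
   C   A  A 
(> = start, * = accepting)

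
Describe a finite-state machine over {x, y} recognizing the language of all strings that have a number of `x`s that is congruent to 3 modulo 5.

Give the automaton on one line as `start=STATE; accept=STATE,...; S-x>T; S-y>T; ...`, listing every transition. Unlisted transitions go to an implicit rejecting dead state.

The only thing that matters is how many `x`s have appeared, reduced mod 5. Use one state per residue: q0 for 0, …, q4 for 4. Reading `x` moves to the next residue; anything else stays put. q3 is accepting.
A 5-state machine:
        x   y  
>  q0   q1  q0 
   q1   q2  q1 
   q2   q3  q2 
 * q3   q4  q3 
   q4   q0  q4 
(> = start, * = accepting)

start=q0; accept=q3; q0-x>q1; q0-y>q0; q1-x>q2; q1-y>q1; q2-x>q3; q2-y>q2; q3-x>q4; q3-y>q3; q4-x>q0; q4-y>q4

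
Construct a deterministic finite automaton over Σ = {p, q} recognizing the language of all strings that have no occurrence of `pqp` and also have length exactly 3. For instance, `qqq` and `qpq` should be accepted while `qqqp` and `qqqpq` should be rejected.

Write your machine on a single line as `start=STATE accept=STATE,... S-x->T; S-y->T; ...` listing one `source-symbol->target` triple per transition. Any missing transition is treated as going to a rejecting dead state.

Handle the two conditions separately and then intersect. The first has 4 states tracking partial matches of the forbidden pattern `pqp`; the second has 5 states tracking the input length, saturating at 4. A product state is a pair (one from each), accepting exactly when both do. Minimizing collapses redundant product states.
A 7-state machine:
       p  q 
>  A   B  C 
   B   D  E 
   C   D  D 
   D   F  F 
   E   G  F 
 * F   G  G 
   G   G  G 
(> = start, * = accepting)

start=A; accept=F; A-p->B; A-q->C; B-p->D; B-q->E; C-p->D; C-q->D; D-p->F; D-q->F; E-p->G; E-q->F; F-p->G; F-q->G; G-p->G; G-q->G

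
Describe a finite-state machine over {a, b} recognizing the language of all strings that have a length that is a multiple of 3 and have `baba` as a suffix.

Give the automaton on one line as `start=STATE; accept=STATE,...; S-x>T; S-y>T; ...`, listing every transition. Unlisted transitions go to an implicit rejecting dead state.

start=q0; accept=q6; q0-a>q1; q0-b>q1; q1-a>q2; q1-b>q2; q2-a>q0; q2-b>q3; q3-a>q4; q3-b>q1; q4-a>q2; q4-b>q5; q5-a>q6; q5-b>q3; q6-a>q1; q6-b>q1

Run two small machines in parallel and take their product. One (3 states) tracks the input length modulo 3; the other (5 states) tracks how much of the suffix `baba` has currently been matched. Each combined state is a pair, one component from each; accept when both components accept. Equivalent product states are then merged.
With 7 states:
        a   b  
>  q0   q1  q1 
   q1   q2  q2 
   q2   q0  q3 
   q3   q4  q1 
   q4   q2  q5 
   q5   q6  q3 
 * q6   q1  q1 
(> = start, * = accepting)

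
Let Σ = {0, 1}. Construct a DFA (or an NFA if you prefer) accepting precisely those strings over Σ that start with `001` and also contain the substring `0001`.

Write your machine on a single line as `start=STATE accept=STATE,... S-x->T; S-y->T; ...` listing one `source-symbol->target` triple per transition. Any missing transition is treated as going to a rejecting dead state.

Run two small machines in parallel and take their product. The first has 5 states tracking whether the input so far still matches the prefix `001`; the second has 5 states tracking whether and how much of `0001` has been seen. A product state is a pair (one from each), accepting exactly when both do.
13 states suffice.
          0    1  
>  q0     q1   q2 
   q1     q3   q2 
   q2     q4   q2 
   q3     q5   q6 
   q4     q7   q2 
   q5     q5   q8 
   q6     q9   q6 
   q7     q5   q2 
   q8     q8   q8 
   q9    q10   q6 
   q10   q11   q6 
   q11   q11  q12 
 * q12   q12  q12 
(> = start, * = accepting)

start=q0; accept=q12; q0-0->q1; q0-1->q2; q1-0->q3; q1-1->q2; q2-0->q4; q2-1->q2; q3-0->q5; q3-1->q6; q4-0->q7; q4-1->q2; q5-0->q5; q5-1->q8; q6-0->q9; q6-1->q6; q7-0->q5; q7-1->q2; q8-0->q8; q8-1->q8; q9-0->q10; q9-1->q6; q10-0->q11; q10-1->q6; q11-0->q11; q11-1->q12; q12-0->q12; q12-1->q12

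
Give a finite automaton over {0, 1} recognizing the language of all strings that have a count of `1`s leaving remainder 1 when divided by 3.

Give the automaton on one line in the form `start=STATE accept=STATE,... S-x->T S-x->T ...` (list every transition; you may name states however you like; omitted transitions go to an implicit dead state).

The only thing that matters is how many `1`s have appeared, reduced mod 3. Use one state per residue: A for 0, …, C for 2. Reading `1` moves to the next residue; anything else stays put. B is accepting.
3 states suffice.
       0  1 
>  A   A  B 
 * B   B  C 
   C   C  A 
(> = start, * = accepting)

start=A accept=B A-0->A A-1->B B-0->B B-1->C C-0->C C-1->A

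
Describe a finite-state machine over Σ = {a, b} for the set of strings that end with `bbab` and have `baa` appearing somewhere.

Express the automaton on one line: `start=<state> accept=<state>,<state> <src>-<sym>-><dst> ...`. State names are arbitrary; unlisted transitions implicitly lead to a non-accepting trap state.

Build one automaton per condition and run them in lockstep. One (5 states) tracks how much of the suffix `bbab` has currently been matched; the other (4 states) tracks whether and how much of `baa` has been seen. Each combined state is a pair, one component from each; accept when both components accept.
11 states suffice.
          a    b  
>  q0     q0   q1 
   q1     q2   q3 
   q2     q4   q1 
   q3     q5   q3 
   q4     q4   q6 
   q5     q4   q7 
   q6     q4   q8 
   q7     q2   q3 
   q8     q9   q8 
   q9     q4  q10 
 * q10    q4   q8 
(> = start, * = accepting)

start=q0 accept=q10 q0-a->q0 q0-b->q1 q1-a->q2 q1-b->q3 q2-a->q4 q2-b->q1 q3-a->q5 q3-b->q3 q4-a->q4 q4-b->q6 q5-a->q4 q5-b->q7 q6-a->q4 q6-b->q8 q7-a->q2 q7-b->q3 q8-a->q9 q8-b->q8 q9-a->q4 q9-b->q10 q10-a->q4 q10-b->q8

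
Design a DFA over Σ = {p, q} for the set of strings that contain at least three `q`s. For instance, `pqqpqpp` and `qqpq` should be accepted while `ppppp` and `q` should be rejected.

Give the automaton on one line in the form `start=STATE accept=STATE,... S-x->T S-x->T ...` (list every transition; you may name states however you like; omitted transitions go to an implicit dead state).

start=s0 accept=s3,s4 s0-p->s0 s0-q->s1 s1-p->s1 s1-q->s2 s2-p->s2 s2-q->s3 s3-p->s3 s3-q->s4 s4-p->s4 s4-q->s4

Count `q`s, saturating at 4: states s0 through s3 mean 0 through 3 `q`s seen; s4 means more than 3. Each `q` increments (capped at s4); other symbols loop. Accept from {s3, s4}.
5 states suffice.
        p   q  
>  s0   s0  s1 
   s1   s1  s2 
   s2   s2  s3 
 * s3   s3  s4 
 * s4   s4  s4 
(> = start, * = accepting)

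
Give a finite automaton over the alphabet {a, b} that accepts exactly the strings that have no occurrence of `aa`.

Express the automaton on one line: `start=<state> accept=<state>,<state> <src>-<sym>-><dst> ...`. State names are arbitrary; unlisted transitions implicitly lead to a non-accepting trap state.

This is the complement of 'contains `aa`'. Use the same substring-matching states — q0 through q2 holding how much of `aa` has just been matched — but flip the accepting set: everything except the trap q2 accepts.
3 states suffice.
        a   b  
>* q0   q1  q0 
 * q1   q2  q0 
   q2   q2  q2 
(> = start, * = accepting)

start=q0 accept=q0,q1 q0-a->q1 q0-b->q0 q1-a->q2 q1-b->q0 q2-a->q2 q2-b->q2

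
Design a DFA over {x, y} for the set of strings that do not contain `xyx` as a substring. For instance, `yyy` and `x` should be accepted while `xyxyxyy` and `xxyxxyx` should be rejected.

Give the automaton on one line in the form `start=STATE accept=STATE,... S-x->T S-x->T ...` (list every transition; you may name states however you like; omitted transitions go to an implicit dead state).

start=A accept=A,B,C A-x->B A-y->A B-x->B B-y->C C-x->D C-y->A D-x->D D-y->D

Track partial matches of the forbidden pattern `xyx`. State D is a dead state reached once `xyx` has occurred; every other state accepts. A means no part of `xyx` is currently matched.
       x  y 
>* A   B  A 
 * B   B  C 
 * C   D  A 
   D   D  D 
(> = start, * = accepting)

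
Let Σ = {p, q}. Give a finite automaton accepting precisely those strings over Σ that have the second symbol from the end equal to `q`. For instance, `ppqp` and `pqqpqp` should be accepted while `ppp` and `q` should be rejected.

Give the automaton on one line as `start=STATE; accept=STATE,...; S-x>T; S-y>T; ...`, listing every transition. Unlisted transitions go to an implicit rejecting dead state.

start=A; accept=F,G; A-p>B; A-q>C; B-p>D; B-q>E; C-p>F; C-q>G; D-p>D; D-q>E; E-p>F; E-q>G; F-p>D; F-q>E; G-p>F; G-q>G

Because acceptance depends on a position counted from the end, the machine has to buffer the most recent 2 symbols. Make each state the string of the last up-to-2 symbols read; on input `x` shift the window left and append `x`. Accept when the buffered window has length 2 and begins with `q`.
       p  q 
>  A   B  C 
   B   D  E 
   C   F  G 
   D   D  E 
   E   F  G 
 * F   D  E 
 * G   F  G 
(> = start, * = accepting)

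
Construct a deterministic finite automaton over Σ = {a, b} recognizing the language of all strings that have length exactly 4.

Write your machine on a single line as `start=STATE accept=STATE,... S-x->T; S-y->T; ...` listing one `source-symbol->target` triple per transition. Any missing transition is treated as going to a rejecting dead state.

start=s0; accept=s4; s0-a->s1; s0-b->s1; s1-a->s2; s1-b->s2; s2-a->s3; s2-b->s3; s3-a->s4; s3-b->s4; s4-a->s5; s4-b->s5; s5-a->s5; s5-b->s5

We only need to distinguish lengths 0, 1, …, 4, and '>4'. Chain s0 → s1 → s2 → s3 → s4 → s5 on every symbol, with s5 looping. Accepting states: {s4}.
With 6 states:
        a   b  
>  s0   s1  s1 
   s1   s2  s2 
   s2   s3  s3 
   s3   s4  s4 
 * s4   s5  s5 
   s5   s5  s5 
(> = start, * = accepting)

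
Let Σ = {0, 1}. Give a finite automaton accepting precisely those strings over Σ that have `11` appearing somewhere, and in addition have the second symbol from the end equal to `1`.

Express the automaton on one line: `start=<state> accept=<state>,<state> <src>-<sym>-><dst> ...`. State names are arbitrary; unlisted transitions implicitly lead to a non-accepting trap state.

Build one automaton per condition and run them in lockstep. One (3 states) tracks whether and how much of `11` has been seen; the other (7 states) tracks the last 2 symbols read. Each combined state is a pair, one component from each; accept when both components accept. After merging equivalent states the machine shrinks.
With 6 states:
        0   1  
>  q0   q0  q1 
   q1   q0  q2 
 * q2   q3  q2 
 * q3   q4  q5 
   q4   q4  q5 
   q5   q3  q2 
(> = start, * = accepting)

start=q0 accept=q2,q3 q0-0->q0 q0-1->q1 q1-0->q0 q1-1->q2 q2-0->q3 q2-1->q2 q3-0->q4 q3-1->q5 q4-0->q4 q4-1->q5 q5-0->q3 q5-1->q2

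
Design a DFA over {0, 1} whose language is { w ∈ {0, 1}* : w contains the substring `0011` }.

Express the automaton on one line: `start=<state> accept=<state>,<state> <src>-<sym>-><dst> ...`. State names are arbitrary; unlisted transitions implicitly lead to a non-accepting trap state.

States q0..q3 record the length of the longest prefix of `0011` that matches the current input suffix. Reaching q4 means `0011` has been seen, and we stay there forever. Accept from q4.
5 states suffice.
        0   1  
>  q0   q1  q0 
   q1   q2  q0 
   q2   q2  q3 
   q3   q1  q4 
 * q4   q4  q4 
(> = start, * = accepting)

start=q0 accept=q4 q0-0->q1 q0-1->q0 q1-0->q2 q1-1->q0 q2-0->q2 q2-1->q3 q3-0->q1 q3-1->q4 q4-0->q4 q4-1->q4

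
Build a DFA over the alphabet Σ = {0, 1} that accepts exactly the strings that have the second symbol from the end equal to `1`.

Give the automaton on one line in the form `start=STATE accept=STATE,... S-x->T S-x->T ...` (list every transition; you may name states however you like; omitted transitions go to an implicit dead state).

A DFA must remember the last 2 symbols (since which symbol is second-to-last isn't known until the input ends). Use one state per possible window of the last ≤2 symbols; accept from those whose window starts with `1`.
7 states suffice.
        0   1  
>  q0   q1  q2 
   q1   q3  q4 
   q2   q5  q6 
   q3   q3  q4 
   q4   q5  q6 
 * q5   q3  q4 
 * q6   q5  q6 
(> = start, * = accepting)

start=q0 accept=q5,q6 q0-0->q1 q0-1->q2 q1-0->q3 q1-1->q4 q2-0->q5 q2-1->q6 q3-0->q3 q3-1->q4 q4-0->q5 q4-1->q6 q5-0->q3 q5-1->q4 q6-0->q5 q6-1->q6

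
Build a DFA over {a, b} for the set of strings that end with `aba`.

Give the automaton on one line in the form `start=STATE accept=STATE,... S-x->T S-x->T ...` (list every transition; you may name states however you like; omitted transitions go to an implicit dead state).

Remember how much of `aba` the current input suffix matches. State q0 means no match yet; q1 means the last symbol is `a`; q2 means the last 2 symbols are `ab`; q3 means the last 3 symbols are `aba`. Only q3 accepts. On a mismatch, fall back to the longest proper suffix that is still a prefix of `aba`.
        a   b  
>  q0   q1  q0 
   q1   q1  q2 
   q2   q3  q0 
 * q3   q1  q2 
(> = start, * = accepting)

start=q0 accept=q3 q0-a->q1 q0-b->q0 q1-a->q1 q1-b->q2 q2-a->q3 q2-b->q0 q3-a->q1 q3-b->q2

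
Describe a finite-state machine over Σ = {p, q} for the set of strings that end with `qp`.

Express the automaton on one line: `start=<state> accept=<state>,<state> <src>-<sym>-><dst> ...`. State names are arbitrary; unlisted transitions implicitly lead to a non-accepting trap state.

Remember how much of `qp` the current input suffix matches. State A means no match yet; B means the last symbol is `q`; C means the last 2 symbols are `qp`. Only C accepts. On a mismatch, fall back to the longest proper suffix that is still a prefix of `qp`.
With 3 states:
       p  q 
>  A   A  B 
   B   C  B 
 * C   A  B 
(> = start, * = accepting)

start=A accept=C A-p->A A-q->B B-p->C B-q->B C-p->A C-q->B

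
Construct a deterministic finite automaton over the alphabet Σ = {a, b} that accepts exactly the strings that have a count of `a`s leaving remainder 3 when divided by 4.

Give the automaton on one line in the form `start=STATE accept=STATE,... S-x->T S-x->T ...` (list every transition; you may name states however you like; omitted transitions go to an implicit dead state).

start=q0 accept=q3 q0-a->q1 q0-b->q0 q1-a->q2 q1-b->q1 q2-a->q3 q2-b->q2 q3-a->q0 q3-b->q3

Keep the running count of `a`s modulo 4: each `a` advances along the cycle q0 → q1 → q2 → q3 → q0 while other symbols loop. Accept at q3.
With 4 states:
        a   b  
>  q0   q1  q0 
   q1   q2  q1 
   q2   q3  q2 
 * q3   q0  q3 
(> = start, * = accepting)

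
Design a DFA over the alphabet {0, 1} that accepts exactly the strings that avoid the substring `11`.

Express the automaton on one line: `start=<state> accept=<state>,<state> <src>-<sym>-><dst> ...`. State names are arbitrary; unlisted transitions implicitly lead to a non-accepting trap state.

start=S0 accept=S0,S1 S0-0->S0 S0-1->S1 S1-0->S0 S1-1->S2 S2-0->S2 S2-1->S2

Track partial matches of the forbidden pattern `11`. State S2 is a dead state reached once `11` has occurred; every other state accepts. S0 means no part of `11` is currently matched.
With 3 states:
        0   1  
>* S0   S0  S1 
 * S1   S0  S2 
   S2   S2  S2 
(> = start, * = accepting)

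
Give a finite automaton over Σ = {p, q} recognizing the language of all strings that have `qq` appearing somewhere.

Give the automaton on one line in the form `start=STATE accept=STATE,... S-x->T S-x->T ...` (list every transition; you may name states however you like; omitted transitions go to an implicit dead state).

States s0..s1 record the length of the longest prefix of `qq` that matches the current input suffix. Reaching s2 means `qq` has been seen, and we stay there forever. Accept from s2.
A 3-state machine:
        p   q  
>  s0   s0  s1 
   s1   s0  s2 
 * s2   s2  s2 
(> = start, * = accepting)

start=s0 accept=s2 s0-p->s0 s0-q->s1 s1-p->s0 s1-q->s2 s2-p->s2 s2-q->s2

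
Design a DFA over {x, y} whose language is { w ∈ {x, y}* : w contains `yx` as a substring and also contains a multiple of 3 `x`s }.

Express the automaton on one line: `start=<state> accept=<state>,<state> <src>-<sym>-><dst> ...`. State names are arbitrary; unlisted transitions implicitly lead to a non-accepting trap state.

Build one automaton per condition and run them in lockstep. One (3 states) tracks whether and how much of `yx` has been seen; the other (3 states) tracks the count of `x`s modulo 3. Each combined state is a pair, one component from each; accept when both components accept. After merging equivalent states the machine shrinks.
A 7-state machine:
        x   y  
>  q0   q1  q2 
   q1   q3  q4 
   q2   q4  q2 
   q3   q0  q5 
   q4   q5  q4 
   q5   q6  q5 
 * q6   q4  q6 
(> = start, * = accepting)

start=q0 accept=q6 q0-x->q1 q0-y->q2 q1-x->q3 q1-y->q4 q2-x->q4 q2-y->q2 q3-x->q0 q3-y->q5 q4-x->q5 q4-y->q4 q5-x->q6 q5-y->q5 q6-x->q4 q6-y->q6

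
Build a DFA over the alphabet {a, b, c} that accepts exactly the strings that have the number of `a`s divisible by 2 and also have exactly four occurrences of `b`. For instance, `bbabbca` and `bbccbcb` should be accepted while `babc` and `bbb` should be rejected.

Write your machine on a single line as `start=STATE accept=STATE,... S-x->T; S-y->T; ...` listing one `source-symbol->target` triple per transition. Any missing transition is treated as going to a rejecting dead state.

start=S0; accept=S8; S0-a->S1; S0-b->S2; S0-c->S0; S1-a->S0; S1-b->S3; S1-c->S1; S2-a->S3; S2-b->S4; S2-c->S2; S3-a->S2; S3-b->S5; S3-c->S3; S4-a->S5; S4-b->S6; S4-c->S4; S5-a->S4; S5-b->S7; S5-c->S5; S6-a->S7; S6-b->S8; S6-c->S6; S7-a->S6; S7-b->S9; S7-c->S7; S8-a->S9; S8-b->S10; S8-c->S8; S9-a->S8; S9-b->S11; S9-c->S9; S10-a->S11; S10-b->S10; S10-c->S10; S11-a->S10; S11-b->S11; S11-c->S11

Build one automaton per condition and run them in lockstep. One (2 states) tracks the count of `a`s modulo 2; the other (6 states) tracks the count of `b`s, saturating at 5. Each combined state is a pair, one component from each; accept when both components accept.
          a    b    c  
>  S0     S1   S2   S0 
   S1     S0   S3   S1 
   S2     S3   S4   S2 
   S3     S2   S5   S3 
   S4     S5   S6   S4 
   S5     S4   S7   S5 
   S6     S7   S8   S6 
   S7     S6   S9   S7 
 * S8     S9  S10   S8 
   S9     S8  S11   S9 
   S10   S11  S10  S10 
   S11   S10  S11  S11 
(> = start, * = accepting)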